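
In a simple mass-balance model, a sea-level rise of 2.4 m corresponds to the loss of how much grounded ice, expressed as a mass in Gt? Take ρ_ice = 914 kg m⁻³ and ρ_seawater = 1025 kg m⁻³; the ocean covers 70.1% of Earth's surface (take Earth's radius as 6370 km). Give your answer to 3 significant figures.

≈ 8.79×10^5 Gt

Required water volume = Δh × A = 2.4 m × 3.57×10^14 m² = 8.579×10^14 m³.
ρ_w = 1025 kg m⁻³, so the mass of water = 8.579×10^14 m³ × 1025 kg m⁻³ = 8.793×10^17 kg = 8.79×10^5 Gt (and the same mass of ice, by conservation).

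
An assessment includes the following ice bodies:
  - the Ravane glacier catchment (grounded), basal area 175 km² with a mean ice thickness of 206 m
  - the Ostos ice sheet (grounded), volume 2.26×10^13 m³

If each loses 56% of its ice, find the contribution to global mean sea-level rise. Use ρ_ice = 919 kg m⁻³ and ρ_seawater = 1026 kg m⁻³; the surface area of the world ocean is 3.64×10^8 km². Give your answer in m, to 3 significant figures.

Ravane: ice volume = 175 km² × 206 m = 36.05 km³; 0.56 × 36.05 × (919/1026) = 18.08 km³ of water.
Ostos: 0.56 × 2.26×10^13 m³ × (919/1026) = 1.134×10^13 m³ of water.
Total added water ≈ 1.135×10^13 m³ over 3.64×10^14 m² → Δh = 0.0312 m.

≈ 0.0312 m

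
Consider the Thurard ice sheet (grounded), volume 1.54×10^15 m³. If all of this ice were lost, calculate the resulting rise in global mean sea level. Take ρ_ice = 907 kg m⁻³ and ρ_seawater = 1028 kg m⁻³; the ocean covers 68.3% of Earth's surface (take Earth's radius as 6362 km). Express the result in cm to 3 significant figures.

Thurard: 1.54×10^15 m³ × (907/1028) = 1.359×10^15 m³ of water.
Spread over 3.47×10^14 m² of ocean, Δh = 1.359×10^15 / 3.47×10^14 = 3.91 m = 391 cm.

≈ 391 cm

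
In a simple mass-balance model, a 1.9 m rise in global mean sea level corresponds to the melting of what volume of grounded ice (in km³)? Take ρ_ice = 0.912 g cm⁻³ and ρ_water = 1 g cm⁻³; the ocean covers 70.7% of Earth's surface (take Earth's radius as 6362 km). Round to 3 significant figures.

≈ 7.49×10^5 km³

Required water volume = Δh × A = 1.9 m × 3.60×10^14 m² = 6.832×10^14 m³ = 6.832×10^5 km³.
Ice volume = water volume × ρ_w/ρ_ice = 6.832×10^5 × 1000/912 = 7.49×10^5 km³.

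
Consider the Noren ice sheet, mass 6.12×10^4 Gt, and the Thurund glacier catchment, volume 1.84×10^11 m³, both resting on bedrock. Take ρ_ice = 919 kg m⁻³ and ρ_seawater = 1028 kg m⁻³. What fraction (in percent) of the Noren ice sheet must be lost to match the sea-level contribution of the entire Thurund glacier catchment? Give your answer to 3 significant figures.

≈ 0.276 %

Equal sea-level rise means equal mass of meltwater, i.e. equal mass of ice lost.
Ice mass of Thurund: 1.691×10^14 kg; ice mass of Noren: 6.120×10^16 kg.
Fraction required = 1.691×10^14 / 6.120×10^16 = 2.76×10^-3 → 0.276 %.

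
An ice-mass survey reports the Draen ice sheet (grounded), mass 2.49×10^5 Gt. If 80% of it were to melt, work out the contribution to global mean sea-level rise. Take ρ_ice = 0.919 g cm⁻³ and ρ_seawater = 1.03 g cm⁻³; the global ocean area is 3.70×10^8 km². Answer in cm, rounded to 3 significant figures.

≈ 52.3 cm

Draen: 0.8 × 2.49×10^5 Gt = 1.992×10^17 kg; dividing by ρ_w = 1.03 g cm⁻³ = 1030 kg m⁻³ gives 1.934×10^14 m³ of water.
Spread over 3.70×10^14 m² of ocean, Δh = 1.934×10^14 / 3.70×10^14 = 0.523 m = 52.3 cm.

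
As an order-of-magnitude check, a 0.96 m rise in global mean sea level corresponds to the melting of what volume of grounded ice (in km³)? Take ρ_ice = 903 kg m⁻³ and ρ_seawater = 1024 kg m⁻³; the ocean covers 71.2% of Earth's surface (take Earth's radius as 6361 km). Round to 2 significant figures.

≈ 3.9×10^5 km³

Required water volume = Δh × A = 0.96 m × 3.62×10^14 m² = 3.475×10^14 m³ = 3.475×10^5 km³.
Ice volume = water volume × ρ_w/ρ_ice = 3.475×10^5 × 1024/903 = 3.9×10^5 km³.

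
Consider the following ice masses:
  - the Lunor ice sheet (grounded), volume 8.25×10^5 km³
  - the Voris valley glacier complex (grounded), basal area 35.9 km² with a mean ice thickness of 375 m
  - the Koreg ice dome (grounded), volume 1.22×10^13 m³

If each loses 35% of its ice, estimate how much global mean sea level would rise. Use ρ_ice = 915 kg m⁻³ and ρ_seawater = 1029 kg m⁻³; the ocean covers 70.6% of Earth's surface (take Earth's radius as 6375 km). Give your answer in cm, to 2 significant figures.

Lunor: 0.35 × 8.25×10^5 km³ × (915/1029) = 2.568×10^5 km³ of water.
Voris: ice volume = 35.9 km² × 375 m = 13.46 km³; 0.35 × 13.46 × (915/1029) = 4.190 km³ of water.
Koreg: 0.35 × 1.22×10^13 m³ × (915/1029) = 3.797×10^12 m³ of water.
Total added water ≈ 2.606×10^14 m³ over 3.61×10^14 m² → Δh = 0.723 m = 72 cm.

≈ 72 cm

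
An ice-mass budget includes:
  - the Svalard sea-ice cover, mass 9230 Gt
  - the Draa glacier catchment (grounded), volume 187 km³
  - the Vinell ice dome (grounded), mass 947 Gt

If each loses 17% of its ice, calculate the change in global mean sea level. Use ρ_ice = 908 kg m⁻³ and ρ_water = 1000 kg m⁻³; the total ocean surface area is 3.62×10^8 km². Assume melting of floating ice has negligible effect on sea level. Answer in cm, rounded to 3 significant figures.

The Svalard sea-ice cover is floating and already displaces its own weight of water, so its melt adds essentially nothing to sea level.
Draa: 0.17 × 187 km³ × (908/1000) = 28.87 km³ of water.
Vinell: 0.17 × 947 Gt = 1.610×10^14 kg; dividing by ρ_w = 1000 kg m⁻³ gives 1.610×10^11 m³ of water.
Total added water ≈ 1.899×10^11 m³ over 3.62×10^14 m² → Δh = 5.24×10^-4 m = 0.0524 cm.

≈ 0.0524 cm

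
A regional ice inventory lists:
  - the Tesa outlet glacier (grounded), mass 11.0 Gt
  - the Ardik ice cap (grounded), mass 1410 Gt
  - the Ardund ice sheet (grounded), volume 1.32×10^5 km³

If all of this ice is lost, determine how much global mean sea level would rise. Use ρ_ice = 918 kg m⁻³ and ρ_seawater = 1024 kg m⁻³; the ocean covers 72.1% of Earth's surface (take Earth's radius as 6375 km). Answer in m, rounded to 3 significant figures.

≈ 0.325 m

Tesa: 11.0 Gt = 1.100×10^13 kg; dividing by ρ_w = 1024 kg m⁻³ gives 1.074×10^10 m³ of water.
Ardik: 1410 Gt = 1.410×10^15 kg; dividing by ρ_w = 1024 kg m⁻³ gives 1.377×10^12 m³ of water.
Ardund: 1.32×10^5 km³ × (918/1024) = 1.183×10^5 km³ of water.
Total added water ≈ 1.197×10^14 m³ over 3.68×10^14 m² → Δh = 0.325 m.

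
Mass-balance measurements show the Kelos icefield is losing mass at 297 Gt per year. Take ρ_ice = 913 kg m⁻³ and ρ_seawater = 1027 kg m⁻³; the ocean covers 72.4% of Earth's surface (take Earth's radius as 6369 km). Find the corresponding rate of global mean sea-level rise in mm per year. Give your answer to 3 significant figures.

ρ_w = 1027 kg m⁻³. Annual water volume added = 297 Gt / ρ_w = 2.970×10^14 kg / 1027 kg m⁻³ = 2.892×10^11 m³.
Δh per year = 2.892×10^11 / 3.69×10^14 = 7.84×10^-4 m = 0.784 mm.

≈ 0.784 mm/yr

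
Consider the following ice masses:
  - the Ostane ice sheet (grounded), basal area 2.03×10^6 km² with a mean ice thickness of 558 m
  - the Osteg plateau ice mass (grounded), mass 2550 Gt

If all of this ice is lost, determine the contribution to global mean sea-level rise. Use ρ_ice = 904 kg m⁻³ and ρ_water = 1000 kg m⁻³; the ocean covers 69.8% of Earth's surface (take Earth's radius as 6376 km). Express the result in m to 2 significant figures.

Ostane: ice volume = 2.03×10^6 km² × 558 m = 1.133×10^6 km³; 1.133×10^6 × (904/1000) = 1.024×10^6 km³ of water.
Osteg: 2550 Gt = 2.550×10^15 kg; dividing by ρ_w = 1000 kg m⁻³ gives 2.550×10^12 m³ of water.
Total added water ≈ 1.027×10^15 m³ over 3.57×10^14 m² → Δh = 2.88 m.

≈ 2.9 m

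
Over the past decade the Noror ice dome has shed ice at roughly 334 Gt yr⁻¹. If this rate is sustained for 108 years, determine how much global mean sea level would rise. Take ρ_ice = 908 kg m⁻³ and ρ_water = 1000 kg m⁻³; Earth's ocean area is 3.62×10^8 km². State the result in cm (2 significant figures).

Total mass lost = 334 Gt/yr × 108 yr = 3.607×10^4 Gt = 3.607×10^16 kg.
ρ_w = 1000 kg m⁻³, so water volume = 3.607×10^16 / 1000 = 3.607×10^13 m³.
Δh = 3.607×10^13 / 3.62×10^14 = 0.0996 m = 10 cm.

≈ 10 cm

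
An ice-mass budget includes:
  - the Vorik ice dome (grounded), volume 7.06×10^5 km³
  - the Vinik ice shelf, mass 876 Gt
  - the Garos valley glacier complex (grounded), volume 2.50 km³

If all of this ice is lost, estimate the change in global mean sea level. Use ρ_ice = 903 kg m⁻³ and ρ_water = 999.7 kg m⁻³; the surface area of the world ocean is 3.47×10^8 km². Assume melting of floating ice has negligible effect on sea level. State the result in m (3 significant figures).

≈ 1.84 m

Vorik: 7.06×10^5 km³ × (903/999.7) = 6.377×10^5 km³ of water.
The Vinik ice shelf is floating and already displaces its own weight of water, so its melt adds essentially nothing to sea level.
Garos: 2.50 km³ × (903/999.7) = 2.258 km³ of water.
Total added water ≈ 6.377×10^14 m³ over 3.47×10^14 m² → Δh = 1.84 m.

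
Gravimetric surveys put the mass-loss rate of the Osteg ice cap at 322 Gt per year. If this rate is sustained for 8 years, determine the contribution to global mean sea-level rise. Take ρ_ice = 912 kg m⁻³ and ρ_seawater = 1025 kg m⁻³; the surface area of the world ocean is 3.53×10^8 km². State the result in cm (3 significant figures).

Total mass lost = 322 Gt/yr × 8 yr = 2576 Gt = 2.576×10^15 kg.
ρ_w = 1025 kg m⁻³, so water volume = 2.576×10^15 / 1025 = 2.513×10^12 m³.
Δh = 2.513×10^12 / 3.53×10^14 = 7.12×10^-3 m = 0.712 cm.

≈ 0.712 cm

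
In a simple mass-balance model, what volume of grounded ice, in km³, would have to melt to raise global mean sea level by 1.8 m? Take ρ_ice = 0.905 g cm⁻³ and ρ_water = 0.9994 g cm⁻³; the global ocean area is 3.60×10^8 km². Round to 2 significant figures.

≈ 7.2×10^5 km³

Required water volume = Δh × A = 1.8 m × 3.60×10^14 m² = 6.480×10^14 m³ = 6.480×10^5 km³.
Ice volume = water volume × ρ_w/ρ_ice = 6.480×10^5 × 999.4/905 = 7.2×10^5 km³.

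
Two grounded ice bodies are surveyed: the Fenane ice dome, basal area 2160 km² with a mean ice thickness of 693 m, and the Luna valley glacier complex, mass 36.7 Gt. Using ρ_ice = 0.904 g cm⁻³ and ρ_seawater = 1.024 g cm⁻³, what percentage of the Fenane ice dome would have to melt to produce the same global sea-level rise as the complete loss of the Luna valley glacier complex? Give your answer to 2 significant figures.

≈ 2.7 %

Equal sea-level rise means equal mass of meltwater, i.e. equal mass of ice lost.
Ice mass of Luna: 3.670×10^13 kg; ice mass of Fenane: 1.353×10^15 kg.
Fraction required = 3.670×10^13 / 1.353×10^15 = 0.0271 → 2.7 %.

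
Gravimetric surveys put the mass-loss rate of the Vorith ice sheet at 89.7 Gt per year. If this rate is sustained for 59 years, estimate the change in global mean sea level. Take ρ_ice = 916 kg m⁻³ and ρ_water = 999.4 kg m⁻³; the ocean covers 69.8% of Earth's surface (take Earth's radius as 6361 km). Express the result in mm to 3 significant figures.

≈ 14.9 mm

Total mass lost = 89.7 Gt/yr × 59 yr = 5292 Gt = 5.292×10^15 kg.
ρ_w = 999.4 kg m⁻³, so water volume = 5.292×10^15 / 999.4 = 5.295×10^12 m³.
Δh = 5.295×10^12 / 3.55×10^14 = 0.0149 m = 14.9 mm.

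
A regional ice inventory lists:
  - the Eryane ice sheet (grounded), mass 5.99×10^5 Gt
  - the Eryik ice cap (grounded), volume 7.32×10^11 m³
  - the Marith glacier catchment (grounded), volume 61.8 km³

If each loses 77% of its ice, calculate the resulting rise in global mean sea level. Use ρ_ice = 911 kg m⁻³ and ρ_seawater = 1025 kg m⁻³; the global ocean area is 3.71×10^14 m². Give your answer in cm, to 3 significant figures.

≈ 121 cm

Eryane: 0.77 × 5.99×10^5 Gt = 4.612×10^17 kg; dividing by ρ_w = 1025 kg m⁻³ gives 4.500×10^14 m³ of water.
Eryik: 0.77 × 7.32×10^11 m³ × (911/1025) = 5.010×10^11 m³ of water.
Marith: 0.77 × 61.8 km³ × (911/1025) = 42.29 km³ of water.
Total added water ≈ 4.505×10^14 m³ over 3.71×10^14 m² → Δh = 1.21 m = 121 cm.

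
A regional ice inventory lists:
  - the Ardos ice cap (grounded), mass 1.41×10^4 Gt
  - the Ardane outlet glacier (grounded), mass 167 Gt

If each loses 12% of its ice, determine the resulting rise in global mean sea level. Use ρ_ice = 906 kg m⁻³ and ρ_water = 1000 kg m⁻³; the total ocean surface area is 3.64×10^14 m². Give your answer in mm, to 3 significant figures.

Ardos: 0.12 × 1.41×10^4 Gt = 1.692×10^15 kg; dividing by ρ_w = 1000 kg m⁻³ gives 1.692×10^12 m³ of water.
Ardane: 0.12 × 167 Gt = 2.004×10^13 kg; dividing by ρ_w = 1000 kg m⁻³ gives 2.004×10^10 m³ of water.
Total added water ≈ 1.712×10^12 m³ over 3.64×10^14 m² → Δh = 4.70×10^-3 m = 4.70 mm.

≈ 4.70 mm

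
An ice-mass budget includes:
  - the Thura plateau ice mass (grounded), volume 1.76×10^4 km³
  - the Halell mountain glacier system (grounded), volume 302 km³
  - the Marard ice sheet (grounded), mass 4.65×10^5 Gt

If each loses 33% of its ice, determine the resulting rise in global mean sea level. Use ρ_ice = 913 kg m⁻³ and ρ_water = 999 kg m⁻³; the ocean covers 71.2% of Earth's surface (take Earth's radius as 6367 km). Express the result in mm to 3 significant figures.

Thura: 0.33 × 1.76×10^4 km³ × (913/999) = 5308 km³ of water.
Halell: 0.33 × 302 km³ × (913/999) = 91.08 km³ of water.
Marard: 0.33 × 4.65×10^5 Gt = 1.535×10^17 kg; dividing by ρ_w = 999 kg m⁻³ gives 1.536×10^14 m³ of water.
Total added water ≈ 1.590×10^14 m³ over 3.63×10^14 m² → Δh = 0.438 m = 438 mm.

≈ 438 mm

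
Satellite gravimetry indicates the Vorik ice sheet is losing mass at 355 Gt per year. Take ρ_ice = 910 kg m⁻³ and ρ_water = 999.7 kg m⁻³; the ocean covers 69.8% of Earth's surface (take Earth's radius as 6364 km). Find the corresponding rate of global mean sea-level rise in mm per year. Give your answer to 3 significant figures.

ρ_w = 999.7 kg m⁻³. Annual water volume added = 355 Gt / ρ_w = 3.550×10^14 kg / 999.7 kg m⁻³ = 3.551×10^11 m³.
Δh per year = 3.551×10^11 / 3.55×10^14 = 1.00×10^-3 m = 1.00 mm.

≈ 1.00 mm/yr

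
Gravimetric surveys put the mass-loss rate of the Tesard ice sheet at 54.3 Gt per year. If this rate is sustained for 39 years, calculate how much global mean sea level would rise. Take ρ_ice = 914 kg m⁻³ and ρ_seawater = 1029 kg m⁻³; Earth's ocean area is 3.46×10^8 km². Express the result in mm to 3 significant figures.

Total mass lost = 54.3 Gt/yr × 39 yr = 2118 Gt = 2.118×10^15 kg.
ρ_w = 1029 kg m⁻³, so water volume = 2.118×10^15 / 1029 = 2.058×10^12 m³.
Δh = 2.058×10^12 / 3.46×10^14 = 5.95×10^-3 m = 5.95 mm.

≈ 5.95 mm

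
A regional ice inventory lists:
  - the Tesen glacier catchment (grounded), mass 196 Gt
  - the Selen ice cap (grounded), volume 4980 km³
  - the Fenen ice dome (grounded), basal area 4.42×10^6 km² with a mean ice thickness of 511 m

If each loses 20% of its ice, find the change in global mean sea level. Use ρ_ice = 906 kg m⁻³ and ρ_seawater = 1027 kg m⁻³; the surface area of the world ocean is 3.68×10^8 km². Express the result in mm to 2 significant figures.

≈ 1100 mm

Tesen: 0.2 × 196 Gt = 3.920×10^13 kg; dividing by ρ_w = 1027 kg m⁻³ gives 3.817×10^10 m³ of water.
Selen: 0.2 × 4980 km³ × (906/1027) = 878.7 km³ of water.
Fenen: ice volume = 4.42×10^6 km² × 511 m = 2.259×10^6 km³; 0.2 × 2.259×10^6 × (906/1027) = 3.985×10^5 km³ of water.
Total added water ≈ 3.994×10^14 m³ over 3.68×10^14 m² → Δh = 1.09 m = 1100 mm.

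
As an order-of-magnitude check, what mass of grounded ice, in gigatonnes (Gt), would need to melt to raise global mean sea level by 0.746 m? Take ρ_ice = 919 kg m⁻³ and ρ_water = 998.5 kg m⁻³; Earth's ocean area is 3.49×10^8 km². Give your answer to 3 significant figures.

Required water volume = Δh × A = 0.746 m × 3.49×10^14 m² = 2.604×10^14 m³.
ρ_w = 998.5 kg m⁻³, so the mass of water = 2.604×10^14 m³ × 998.5 kg m⁻³ = 2.600×10^17 kg = 2.60×10^5 Gt (and the same mass of ice, by conservation).

≈ 2.60×10^5 Gt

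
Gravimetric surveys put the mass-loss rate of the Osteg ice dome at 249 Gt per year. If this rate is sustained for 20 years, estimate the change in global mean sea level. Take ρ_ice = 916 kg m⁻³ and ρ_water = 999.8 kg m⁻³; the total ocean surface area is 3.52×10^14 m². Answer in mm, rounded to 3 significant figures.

≈ 14.2 mm

Total mass lost = 249 Gt/yr × 20 yr = 4980 Gt = 4.980×10^15 kg.
ρ_w = 999.8 kg m⁻³, so water volume = 4.980×10^15 / 999.8 = 4.981×10^12 m³.
Δh = 4.981×10^12 / 3.52×10^14 = 0.0142 m = 14.2 mm.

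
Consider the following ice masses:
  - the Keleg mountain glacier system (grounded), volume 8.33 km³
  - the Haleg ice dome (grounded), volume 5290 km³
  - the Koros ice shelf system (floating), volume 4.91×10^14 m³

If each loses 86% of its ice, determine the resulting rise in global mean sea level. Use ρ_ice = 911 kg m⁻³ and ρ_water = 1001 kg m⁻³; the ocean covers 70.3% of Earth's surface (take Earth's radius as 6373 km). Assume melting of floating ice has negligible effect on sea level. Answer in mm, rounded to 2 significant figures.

Keleg: 0.86 × 8.33 km³ × (911/1001) = 6.520 km³ of water.
Haleg: 0.86 × 5290 km³ × (911/1001) = 4140 km³ of water.
The Koros ice shelf system is floating and already displaces its own weight of water, so its melt adds essentially nothing to sea level.
Total added water ≈ 4.147×10^12 m³ over 3.59×10^14 m² → Δh = 0.0116 m = 12 mm.

≈ 12 mm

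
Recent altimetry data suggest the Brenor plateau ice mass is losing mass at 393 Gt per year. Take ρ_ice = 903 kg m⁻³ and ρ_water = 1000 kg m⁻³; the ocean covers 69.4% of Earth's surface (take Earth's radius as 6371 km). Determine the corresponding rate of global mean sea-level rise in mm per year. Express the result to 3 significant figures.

ρ_w = 1000 kg m⁻³. Annual water volume added = 393 Gt / ρ_w = 3.930×10^14 kg / 1000 kg m⁻³ = 3.930×10^11 m³.
Δh per year = 3.930×10^11 / 3.54×10^14 = 1.11×10^-3 m = 1.11 mm.

≈ 1.11 mm/yr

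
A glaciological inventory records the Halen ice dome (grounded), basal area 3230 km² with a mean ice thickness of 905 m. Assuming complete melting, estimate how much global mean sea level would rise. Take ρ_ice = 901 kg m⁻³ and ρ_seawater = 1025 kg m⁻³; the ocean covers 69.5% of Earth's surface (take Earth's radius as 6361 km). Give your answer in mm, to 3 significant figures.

Halen: ice volume = 3230 km² × 905 m = 2923 km³; 2923 × (901/1025) = 2570 km³ of water.
Spread over 3.53×10^14 m² of ocean, Δh = 2.570×10^12 / 3.53×10^14 = 7.27×10^-3 m = 7.27 mm.

≈ 7.27 mm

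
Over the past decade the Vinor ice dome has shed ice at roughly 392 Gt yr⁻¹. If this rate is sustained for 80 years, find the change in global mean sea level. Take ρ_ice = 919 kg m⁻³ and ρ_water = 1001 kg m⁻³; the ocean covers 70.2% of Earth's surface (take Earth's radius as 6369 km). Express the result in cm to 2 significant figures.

≈ 8.8 cm

Total mass lost = 392 Gt/yr × 80 yr = 3.136×10^4 Gt = 3.136×10^16 kg.
ρ_w = 1001 kg m⁻³, so water volume = 3.136×10^16 / 1001 = 3.133×10^13 m³.
Δh = 3.133×10^13 / 3.58×10^14 = 0.0875 m = 8.8 cm.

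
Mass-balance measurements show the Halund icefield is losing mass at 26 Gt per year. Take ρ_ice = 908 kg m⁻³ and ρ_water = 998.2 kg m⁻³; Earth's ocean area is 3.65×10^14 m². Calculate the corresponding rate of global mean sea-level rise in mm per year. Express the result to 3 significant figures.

≈ 0.0714 mm/yr

ρ_w = 998.2 kg m⁻³. Annual water volume added = 26 Gt / ρ_w = 2.600×10^13 kg / 998.2 kg m⁻³ = 2.605×10^10 m³.
Δh per year = 2.605×10^10 / 3.65×10^14 = 7.14×10^-5 m = 0.0714 mm.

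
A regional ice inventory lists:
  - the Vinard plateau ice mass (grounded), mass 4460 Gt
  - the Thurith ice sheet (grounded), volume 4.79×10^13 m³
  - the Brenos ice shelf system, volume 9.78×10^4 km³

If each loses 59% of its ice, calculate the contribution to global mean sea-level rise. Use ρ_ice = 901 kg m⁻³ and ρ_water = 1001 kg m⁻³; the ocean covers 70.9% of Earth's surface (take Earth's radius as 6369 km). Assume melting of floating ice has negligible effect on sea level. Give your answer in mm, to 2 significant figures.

≈ 78 mm

Vinard: 0.59 × 4460 Gt = 2.631×10^15 kg; dividing by ρ_w = 1001 kg m⁻³ gives 2.629×10^12 m³ of water.
Thurith: 0.59 × 4.79×10^13 m³ × (901/1001) = 2.544×10^13 m³ of water.
The Brenos ice shelf system is floating and already displaces its own weight of water, so its melt adds essentially nothing to sea level.
Total added water ≈ 2.807×10^13 m³ over 3.61×10^14 m² → Δh = 0.0777 m = 78 mm.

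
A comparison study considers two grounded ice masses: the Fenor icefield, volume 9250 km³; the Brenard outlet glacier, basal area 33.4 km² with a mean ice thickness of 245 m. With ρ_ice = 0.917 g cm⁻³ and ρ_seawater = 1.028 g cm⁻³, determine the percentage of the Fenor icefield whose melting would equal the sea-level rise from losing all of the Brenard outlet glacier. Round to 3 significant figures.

≈ 0.0885 %

Equal sea-level rise means equal mass of meltwater, i.e. equal mass of ice lost.
Ice mass of Brenard: 7.504×10^12 kg; ice mass of Fenor: 8.482×10^15 kg.
Fraction required = 7.504×10^12 / 8.482×10^15 = 8.85×10^-4 → 0.0885 %.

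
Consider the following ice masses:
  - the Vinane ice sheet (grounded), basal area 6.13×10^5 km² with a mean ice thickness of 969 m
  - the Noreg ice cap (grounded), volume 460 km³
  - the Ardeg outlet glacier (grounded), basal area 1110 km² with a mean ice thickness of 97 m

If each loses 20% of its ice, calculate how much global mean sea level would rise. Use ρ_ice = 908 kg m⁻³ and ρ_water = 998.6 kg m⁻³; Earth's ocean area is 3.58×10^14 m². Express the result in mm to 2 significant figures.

≈ 300 mm

Vinane: ice volume = 6.13×10^5 km² × 969 m = 5.940×10^5 km³; 0.2 × 5.940×10^5 × (908/998.6) = 1.080×10^5 km³ of water.
Noreg: 0.2 × 460 km³ × (908/998.6) = 83.65 km³ of water.
Ardeg: ice volume = 1110 km² × 97 m = 107.7 km³; 0.2 × 107.7 × (908/998.6) = 19.58 km³ of water.
Total added water ≈ 1.081×10^14 m³ over 3.58×10^14 m² → Δh = 0.302 m = 300 mm.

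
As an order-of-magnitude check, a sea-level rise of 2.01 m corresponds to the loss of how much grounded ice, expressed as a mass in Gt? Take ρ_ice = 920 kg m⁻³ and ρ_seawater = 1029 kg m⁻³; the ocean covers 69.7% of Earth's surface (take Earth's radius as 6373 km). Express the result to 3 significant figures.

Required water volume = Δh × A = 2.01 m × 3.56×10^14 m² = 7.150×10^14 m³.
ρ_w = 1029 kg m⁻³, so the mass of water = 7.150×10^14 m³ × 1029 kg m⁻³ = 7.358×10^17 kg = 7.36×10^5 Gt (and the same mass of ice, by conservation).

≈ 7.36×10^5 Gt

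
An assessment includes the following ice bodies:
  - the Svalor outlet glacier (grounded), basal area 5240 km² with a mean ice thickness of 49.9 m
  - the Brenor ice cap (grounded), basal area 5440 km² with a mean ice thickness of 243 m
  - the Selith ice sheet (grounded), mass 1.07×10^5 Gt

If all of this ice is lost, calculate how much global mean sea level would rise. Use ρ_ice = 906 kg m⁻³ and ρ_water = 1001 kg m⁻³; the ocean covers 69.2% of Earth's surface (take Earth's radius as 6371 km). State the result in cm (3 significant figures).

Svalor: ice volume = 5240 km² × 49.9 m = 261.5 km³; 261.5 × (906/1001) = 236.7 km³ of water.
Brenor: ice volume = 5440 km² × 243 m = 1322 km³; 1322 × (906/1001) = 1196 km³ of water.
Selith: 1.07×10^5 Gt = 1.070×10^17 kg; dividing by ρ_w = 1001 kg m⁻³ gives 1.069×10^14 m³ of water.
Total added water ≈ 1.083×10^14 m³ over 3.53×10^14 m² → Δh = 0.307 m = 30.7 cm.

≈ 30.7 cm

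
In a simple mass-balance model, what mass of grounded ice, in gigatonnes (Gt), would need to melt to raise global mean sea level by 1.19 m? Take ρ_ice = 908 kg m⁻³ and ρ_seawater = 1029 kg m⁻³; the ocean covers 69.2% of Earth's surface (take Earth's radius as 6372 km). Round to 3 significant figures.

≈ 4.32×10^5 Gt

Required water volume = Δh × A = 1.19 m × 3.53×10^14 m² = 4.202×10^14 m³.
ρ_w = 1029 kg m⁻³, so the mass of water = 4.202×10^14 m³ × 1029 kg m⁻³ = 4.323×10^17 kg = 4.32×10^5 Gt (and the same mass of ice, by conservation).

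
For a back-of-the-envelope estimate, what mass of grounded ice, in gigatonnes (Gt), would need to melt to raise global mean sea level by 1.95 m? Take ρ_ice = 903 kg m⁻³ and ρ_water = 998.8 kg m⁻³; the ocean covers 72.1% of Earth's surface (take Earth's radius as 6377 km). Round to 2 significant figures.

Required water volume = Δh × A = 1.95 m × 3.68×10^14 m² = 7.185×10^14 m³.
ρ_w = 998.8 kg m⁻³, so the mass of water = 7.185×10^14 m³ × 998.8 kg m⁻³ = 7.176×10^17 kg = 7.2×10^5 Gt (and the same mass of ice, by conservation).

≈ 7.2×10^5 Gt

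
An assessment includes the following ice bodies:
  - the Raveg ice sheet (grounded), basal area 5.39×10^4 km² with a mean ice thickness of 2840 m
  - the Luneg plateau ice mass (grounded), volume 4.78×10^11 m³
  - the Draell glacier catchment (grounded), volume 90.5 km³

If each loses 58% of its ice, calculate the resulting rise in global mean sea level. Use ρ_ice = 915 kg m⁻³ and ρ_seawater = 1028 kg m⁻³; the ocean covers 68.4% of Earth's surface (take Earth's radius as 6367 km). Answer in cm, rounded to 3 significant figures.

Raveg: ice volume = 5.39×10^4 km² × 2840 m = 1.531×10^5 km³; 0.58 × 1.531×10^5 × (915/1028) = 7.902×10^4 km³ of water.
Luneg: 0.58 × 4.78×10^11 m³ × (915/1028) = 2.468×10^11 m³ of water.
Draell: 0.58 × 90.5 km³ × (915/1028) = 46.72 km³ of water.
Total added water ≈ 7.932×10^13 m³ over 3.48×10^14 m² → Δh = 0.228 m = 22.8 cm.

≈ 22.8 cm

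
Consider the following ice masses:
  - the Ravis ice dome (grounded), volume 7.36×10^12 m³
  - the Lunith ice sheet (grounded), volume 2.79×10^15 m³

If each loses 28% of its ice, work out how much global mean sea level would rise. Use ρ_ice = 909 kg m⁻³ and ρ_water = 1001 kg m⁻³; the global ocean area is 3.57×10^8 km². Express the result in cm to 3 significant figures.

≈ 199 cm

Ravis: 0.28 × 7.36×10^12 m³ × (909/1001) = 1.871×10^12 m³ of water.
Lunith: 0.28 × 2.79×10^15 m³ × (909/1001) = 7.094×10^14 m³ of water.
Total added water ≈ 7.113×10^14 m³ over 3.57×10^14 m² → Δh = 1.99 m = 199 cm.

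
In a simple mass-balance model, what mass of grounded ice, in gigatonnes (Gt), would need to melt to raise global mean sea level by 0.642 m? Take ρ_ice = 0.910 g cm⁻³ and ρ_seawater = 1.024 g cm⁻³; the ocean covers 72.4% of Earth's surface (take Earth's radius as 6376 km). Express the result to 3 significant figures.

Required water volume = Δh × A = 0.642 m × 3.70×10^14 m² = 2.375×10^14 m³.
ρ_w = 1.024 g cm⁻³ = 1024 kg m⁻³, so the mass of water = 2.375×10^14 m³ × 1024 kg m⁻³ = 2.432×10^17 kg = 2.43×10^5 Gt (and the same mass of ice, by conservation).

≈ 2.43×10^5 Gt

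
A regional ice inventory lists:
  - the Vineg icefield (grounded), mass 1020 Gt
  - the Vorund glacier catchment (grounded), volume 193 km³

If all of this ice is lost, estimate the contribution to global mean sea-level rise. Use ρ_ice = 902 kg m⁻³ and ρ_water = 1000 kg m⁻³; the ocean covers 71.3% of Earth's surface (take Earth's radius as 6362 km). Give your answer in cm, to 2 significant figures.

≈ 0.33 cm

Vineg: 1020 Gt = 1.020×10^15 kg; dividing by ρ_w = 1000 kg m⁻³ gives 1.020×10^12 m³ of water.
Vorund: 193 km³ × (902/1000) = 174.1 km³ of water.
Total added water ≈ 1.194×10^12 m³ over 3.63×10^14 m² → Δh = 3.29×10^-3 m = 0.33 cm.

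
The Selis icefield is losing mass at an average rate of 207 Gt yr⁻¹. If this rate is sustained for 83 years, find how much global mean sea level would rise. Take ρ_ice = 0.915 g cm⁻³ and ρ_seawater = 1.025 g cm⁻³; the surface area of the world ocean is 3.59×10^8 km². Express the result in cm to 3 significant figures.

Total mass lost = 207 Gt/yr × 83 yr = 1.718×10^4 Gt = 1.718×10^16 kg.
ρ_w = 1.025 g cm⁻³ = 1025 kg m⁻³, so water volume = 1.718×10^16 / 1025 = 1.676×10^13 m³.
Δh = 1.676×10^13 / 3.59×10^14 = 0.0467 m = 4.67 cm.

≈ 4.67 cm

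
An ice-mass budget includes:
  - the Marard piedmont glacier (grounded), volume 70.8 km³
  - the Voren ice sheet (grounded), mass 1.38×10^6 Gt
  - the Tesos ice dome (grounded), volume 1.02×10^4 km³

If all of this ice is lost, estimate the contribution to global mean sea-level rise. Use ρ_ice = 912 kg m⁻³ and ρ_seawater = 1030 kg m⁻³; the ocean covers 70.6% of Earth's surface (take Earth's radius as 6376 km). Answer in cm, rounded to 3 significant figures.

Marard: 70.8 km³ × (912/1030) = 62.69 km³ of water.
Voren: 1.38×10^6 Gt = 1.380×10^18 kg; dividing by ρ_w = 1030 kg m⁻³ gives 1.340×10^15 m³ of water.
Tesos: 1.02×10^4 km³ × (912/1030) = 9031 km³ of water.
Total added water ≈ 1.349×10^15 m³ over 3.61×10^14 m² → Δh = 3.74 m = 374 cm.

≈ 374 cm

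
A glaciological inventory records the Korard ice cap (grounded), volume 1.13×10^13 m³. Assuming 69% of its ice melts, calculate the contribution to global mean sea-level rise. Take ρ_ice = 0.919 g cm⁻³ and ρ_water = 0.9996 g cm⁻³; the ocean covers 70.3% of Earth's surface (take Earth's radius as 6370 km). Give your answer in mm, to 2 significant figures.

Korard: 0.69 × 1.13×10^13 m³ × (919/999.6) = 7.168×10^12 m³ of water.
Spread over 3.58×10^14 m² of ocean, Δh = 7.168×10^12 / 3.58×10^14 = 0.0200 m = 20 mm.

≈ 20 mm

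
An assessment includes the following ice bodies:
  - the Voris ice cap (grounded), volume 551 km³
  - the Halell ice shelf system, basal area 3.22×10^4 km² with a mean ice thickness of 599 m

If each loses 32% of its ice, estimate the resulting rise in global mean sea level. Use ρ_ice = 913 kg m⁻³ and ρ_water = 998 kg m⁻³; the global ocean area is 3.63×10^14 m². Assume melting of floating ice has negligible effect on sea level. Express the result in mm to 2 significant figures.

≈ 0.44 mm

Voris: 0.32 × 551 km³ × (913/998) = 161.3 km³ of water.
The Halell ice shelf system is floating and already displaces its own weight of water, so its melt adds essentially nothing to sea level.
Total added water ≈ 1.613×10^11 m³ over 3.63×10^14 m² → Δh = 4.44×10^-4 m = 0.44 mm.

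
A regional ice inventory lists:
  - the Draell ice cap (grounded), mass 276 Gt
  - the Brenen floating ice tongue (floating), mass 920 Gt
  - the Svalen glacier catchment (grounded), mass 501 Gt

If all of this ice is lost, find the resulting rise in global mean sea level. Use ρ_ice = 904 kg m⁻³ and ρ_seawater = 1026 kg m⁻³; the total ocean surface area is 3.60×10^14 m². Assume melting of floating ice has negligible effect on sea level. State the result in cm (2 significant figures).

≈ 0.21 cm

Draell: 276 Gt = 2.760×10^14 kg; dividing by ρ_w = 1026 kg m⁻³ gives 2.690×10^11 m³ of water.
The Brenen floating ice tongue is floating and already displaces its own weight of water, so its melt adds essentially nothing to sea level.
Svalen: 501 Gt = 5.010×10^14 kg; dividing by ρ_w = 1026 kg m⁻³ gives 4.883×10^11 m³ of water.
Total added water ≈ 7.573×10^11 m³ over 3.60×10^14 m² → Δh = 2.10×10^-3 m = 0.21 cm.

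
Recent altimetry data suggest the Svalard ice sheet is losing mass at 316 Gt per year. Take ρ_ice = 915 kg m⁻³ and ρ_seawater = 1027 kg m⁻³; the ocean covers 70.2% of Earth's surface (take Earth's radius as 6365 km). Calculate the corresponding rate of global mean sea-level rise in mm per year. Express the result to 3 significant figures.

≈ 0.861 mm/yr

ρ_w = 1027 kg m⁻³. Annual water volume added = 316 Gt / ρ_w = 3.160×10^14 kg / 1027 kg m⁻³ = 3.077×10^11 m³.
Δh per year = 3.077×10^11 / 3.57×10^14 = 8.61×10^-4 m = 0.861 mm.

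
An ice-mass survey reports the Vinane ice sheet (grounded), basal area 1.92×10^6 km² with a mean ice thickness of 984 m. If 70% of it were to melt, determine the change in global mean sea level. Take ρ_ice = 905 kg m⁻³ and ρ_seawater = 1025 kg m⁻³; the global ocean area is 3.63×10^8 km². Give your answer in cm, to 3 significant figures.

≈ 322 cm

Vinane: ice volume = 1.92×10^6 km² × 984 m = 1.889×10^6 km³; 0.7 × 1.889×10^6 × (905/1025) = 1.168×10^6 km³ of water.
Spread over 3.63×10^14 m² of ocean, Δh = 1.168×10^15 / 3.63×10^14 = 3.22 m = 322 cm.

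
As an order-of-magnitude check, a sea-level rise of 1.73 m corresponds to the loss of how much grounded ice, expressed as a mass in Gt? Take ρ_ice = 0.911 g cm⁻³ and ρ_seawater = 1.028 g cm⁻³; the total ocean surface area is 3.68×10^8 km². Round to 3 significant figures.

≈ 6.54×10^5 Gt

Required water volume = Δh × A = 1.73 m × 3.68×10^14 m² = 6.366×10^14 m³.
ρ_w = 1.028 g cm⁻³ = 1028 kg m⁻³, so the mass of water = 6.366×10^14 m³ × 1028 kg m⁻³ = 6.545×10^17 kg = 6.54×10^5 Gt (and the same mass of ice, by conservation).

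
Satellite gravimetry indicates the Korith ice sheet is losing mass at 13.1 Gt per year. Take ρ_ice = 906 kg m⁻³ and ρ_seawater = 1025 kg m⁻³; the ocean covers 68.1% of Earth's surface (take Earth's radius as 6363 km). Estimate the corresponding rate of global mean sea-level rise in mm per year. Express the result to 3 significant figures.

ρ_w = 1025 kg m⁻³. Annual water volume added = 13.1 Gt / ρ_w = 1.310×10^13 kg / 1025 kg m⁻³ = 1.278×10^10 m³.
Δh per year = 1.278×10^10 / 3.46×10^14 = 3.69×10^-5 m = 0.0369 mm.

≈ 0.0369 mm/yr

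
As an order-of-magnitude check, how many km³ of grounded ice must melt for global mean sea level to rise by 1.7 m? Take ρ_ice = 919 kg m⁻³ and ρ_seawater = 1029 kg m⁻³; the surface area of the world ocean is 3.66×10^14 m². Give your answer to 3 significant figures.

≈ 6.97×10^5 km³

Required water volume = Δh × A = 1.7 m × 3.66×10^14 m² = 6.222×10^14 m³ = 6.222×10^5 km³.
Ice volume = water volume × ρ_w/ρ_ice = 6.222×10^5 × 1029/919 = 6.97×10^5 km³.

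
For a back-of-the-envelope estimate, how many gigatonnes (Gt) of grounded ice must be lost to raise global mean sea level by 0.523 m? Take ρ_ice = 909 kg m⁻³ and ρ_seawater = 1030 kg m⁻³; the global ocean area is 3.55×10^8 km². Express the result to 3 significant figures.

≈ 1.91×10^5 Gt

Required water volume = Δh × A = 0.523 m × 3.55×10^14 m² = 1.857×10^14 m³.
ρ_w = 1030 kg m⁻³, so the mass of water = 1.857×10^14 m³ × 1030 kg m⁻³ = 1.912×10^17 kg = 1.91×10^5 Gt (and the same mass of ice, by conservation).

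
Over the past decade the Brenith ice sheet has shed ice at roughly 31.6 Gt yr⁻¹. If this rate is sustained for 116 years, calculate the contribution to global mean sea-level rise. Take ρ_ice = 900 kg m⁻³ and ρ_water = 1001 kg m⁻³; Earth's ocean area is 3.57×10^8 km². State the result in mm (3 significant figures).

≈ 10.3 mm

Total mass lost = 31.6 Gt/yr × 116 yr = 3666 Gt = 3.666×10^15 kg.
ρ_w = 1001 kg m⁻³, so water volume = 3.666×10^15 / 1001 = 3.662×10^12 m³.
Δh = 3.662×10^12 / 3.57×10^14 = 0.0103 m = 10.3 mm.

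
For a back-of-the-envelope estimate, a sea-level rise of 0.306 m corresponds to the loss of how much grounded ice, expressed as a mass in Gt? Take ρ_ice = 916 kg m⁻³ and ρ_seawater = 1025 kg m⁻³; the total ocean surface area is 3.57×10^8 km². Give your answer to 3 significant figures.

Required water volume = Δh × A = 0.306 m × 3.57×10^14 m² = 1.092×10^14 m³.
ρ_w = 1025 kg m⁻³, so the mass of water = 1.092×10^14 m³ × 1025 kg m⁻³ = 1.120×10^17 kg = 1.12×10^5 Gt (and the same mass of ice, by conservation).

≈ 1.12×10^5 Gt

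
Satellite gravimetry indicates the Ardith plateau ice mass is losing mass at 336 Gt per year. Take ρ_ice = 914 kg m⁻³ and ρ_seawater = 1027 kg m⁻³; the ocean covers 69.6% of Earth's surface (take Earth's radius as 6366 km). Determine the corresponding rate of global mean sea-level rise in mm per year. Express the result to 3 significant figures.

ρ_w = 1027 kg m⁻³. Annual water volume added = 336 Gt / ρ_w = 3.360×10^14 kg / 1027 kg m⁻³ = 3.272×10^11 m³.
Δh per year = 3.272×10^11 / 3.54×10^14 = 9.23×10^-4 m = 0.923 mm.

≈ 0.923 mm/yr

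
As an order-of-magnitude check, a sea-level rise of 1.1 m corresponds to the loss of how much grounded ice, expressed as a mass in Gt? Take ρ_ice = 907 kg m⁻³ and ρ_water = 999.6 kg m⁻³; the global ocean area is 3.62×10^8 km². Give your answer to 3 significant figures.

Required water volume = Δh × A = 1.1 m × 3.62×10^14 m² = 3.982×10^14 m³.
ρ_w = 999.6 kg m⁻³, so the mass of water = 3.982×10^14 m³ × 999.6 kg m⁻³ = 3.980×10^17 kg = 3.98×10^5 Gt (and the same mass of ice, by conservation).

≈ 3.98×10^5 Gt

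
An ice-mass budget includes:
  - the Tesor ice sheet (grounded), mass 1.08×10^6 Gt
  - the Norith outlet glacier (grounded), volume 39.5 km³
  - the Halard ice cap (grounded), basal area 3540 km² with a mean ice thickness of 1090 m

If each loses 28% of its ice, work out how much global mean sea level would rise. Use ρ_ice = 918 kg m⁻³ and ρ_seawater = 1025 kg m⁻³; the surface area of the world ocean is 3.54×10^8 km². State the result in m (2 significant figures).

Tesor: 0.28 × 1.08×10^6 Gt = 3.024×10^17 kg; dividing by ρ_w = 1025 kg m⁻³ gives 2.950×10^14 m³ of water.
Norith: 0.28 × 39.5 km³ × (918/1025) = 9.905 km³ of water.
Halard: ice volume = 3540 km² × 1090 m = 3859 km³; 0.28 × 3859 × (918/1025) = 967.6 km³ of water.
Total added water ≈ 2.960×10^14 m³ over 3.54×10^14 m² → Δh = 0.836 m.

≈ 0.84 m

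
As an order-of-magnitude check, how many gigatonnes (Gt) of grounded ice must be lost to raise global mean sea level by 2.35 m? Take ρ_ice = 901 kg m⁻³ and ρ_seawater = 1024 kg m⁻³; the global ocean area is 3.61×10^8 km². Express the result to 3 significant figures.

≈ 8.69×10^5 Gt

Required water volume = Δh × A = 2.35 m × 3.61×10^14 m² = 8.484×10^14 m³.
ρ_w = 1024 kg m⁻³, so the mass of water = 8.484×10^14 m³ × 1024 kg m⁻³ = 8.687×10^17 kg = 8.69×10^5 Gt (and the same mass of ice, by conservation).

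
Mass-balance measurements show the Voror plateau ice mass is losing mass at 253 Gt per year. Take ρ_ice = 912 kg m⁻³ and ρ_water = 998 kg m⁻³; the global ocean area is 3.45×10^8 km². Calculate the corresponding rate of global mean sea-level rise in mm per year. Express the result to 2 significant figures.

ρ_w = 998 kg m⁻³. Annual water volume added = 253 Gt / ρ_w = 2.530×10^14 kg / 998 kg m⁻³ = 2.535×10^11 m³.
Δh per year = 2.535×10^11 / 3.45×10^14 = 7.35×10^-4 m = 0.73 mm.

≈ 0.73 mm/yr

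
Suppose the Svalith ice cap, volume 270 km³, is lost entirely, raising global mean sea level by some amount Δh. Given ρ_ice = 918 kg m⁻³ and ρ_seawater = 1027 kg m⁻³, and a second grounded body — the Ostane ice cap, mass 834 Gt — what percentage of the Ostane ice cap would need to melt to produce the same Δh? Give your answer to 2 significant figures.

≈ 30 %

Equal sea-level rise means equal mass of meltwater, i.e. equal mass of ice lost.
Ice mass of Svalith: 2.479×10^14 kg; ice mass of Ostane: 8.340×10^14 kg.
Fraction required = 2.479×10^14 / 8.340×10^14 = 0.297 → 30 %.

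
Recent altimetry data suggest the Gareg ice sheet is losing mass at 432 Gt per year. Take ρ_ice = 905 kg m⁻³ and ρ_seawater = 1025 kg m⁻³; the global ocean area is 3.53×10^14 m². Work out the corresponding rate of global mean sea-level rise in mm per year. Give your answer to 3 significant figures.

≈ 1.19 mm/yr

ρ_w = 1025 kg m⁻³. Annual water volume added = 432 Gt / ρ_w = 4.320×10^14 kg / 1025 kg m⁻³ = 4.215×10^11 m³.
Δh per year = 4.215×10^11 / 3.53×10^14 = 1.19×10^-3 m = 1.19 mm.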